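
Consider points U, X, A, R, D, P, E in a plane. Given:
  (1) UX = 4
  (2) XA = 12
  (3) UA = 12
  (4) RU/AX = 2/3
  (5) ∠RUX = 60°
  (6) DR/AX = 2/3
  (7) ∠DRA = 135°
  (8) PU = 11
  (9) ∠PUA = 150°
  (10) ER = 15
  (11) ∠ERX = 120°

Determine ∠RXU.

From the given relations: RU = 2/3·AX = 2/3·12 = 8.
Step 1: By the law of cosines on triangle XUR: XR² = 4² + 8² − 2·4·8·cos(60°) = 48, so XR = 4·√3.
Step 2: By the inverse law of cosines on triangle RXU: cos(∠RXU) = ((4·√3)² + 4² − 8²) / (2·4·√3·4) = 0/55.43 = 0, so ∠RXU = 90°.

Therefore, the measure of angle ∠RXU = 90°.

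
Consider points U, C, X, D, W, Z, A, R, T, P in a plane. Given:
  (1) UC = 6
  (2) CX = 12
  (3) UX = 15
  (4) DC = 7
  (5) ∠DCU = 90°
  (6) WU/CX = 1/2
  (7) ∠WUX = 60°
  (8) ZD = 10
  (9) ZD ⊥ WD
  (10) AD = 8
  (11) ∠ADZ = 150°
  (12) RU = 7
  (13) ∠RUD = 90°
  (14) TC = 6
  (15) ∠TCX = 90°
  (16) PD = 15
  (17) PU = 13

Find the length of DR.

Step 1: By the law of cosines on triangle UCD: UD² = 6² + 7² − 2·6·7·cos(90°) = 85, so UD = √85.
Step 2: By the law of cosines on triangle DUR: DR² = √85² + 7² − 2·√85·7·cos(90°) = 134, so DR = √134.

Therefore, the length of DR = √134.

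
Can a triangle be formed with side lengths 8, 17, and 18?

For three segments to close into a triangle, no single side can be as long as the other two combined.
The longest side is 18, and 8 + 17 = 25 > 18.
A triangle can be formed.

Yes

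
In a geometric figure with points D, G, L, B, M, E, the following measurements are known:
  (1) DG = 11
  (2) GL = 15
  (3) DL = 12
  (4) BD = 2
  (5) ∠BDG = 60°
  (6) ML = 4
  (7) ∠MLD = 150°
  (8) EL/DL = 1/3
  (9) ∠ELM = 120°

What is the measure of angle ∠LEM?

From the given relations: EL = 1/3·DL = 1/3·12 = 4.
Step 1: By the law of cosines on triangle ELM: EM² = 4² + 4² − 2·4·4·cos(120°) = 48, so EM = 4·√3.
Step 2: By the inverse law of cosines on triangle LEM: cos(∠LEM) = (4² + (4·√3)² − 4²) / (2·4·4·√3) = 48/55.43 = 0.866, so ∠LEM = 30°.

Therefore, the measure of angle ∠LEM = 30°.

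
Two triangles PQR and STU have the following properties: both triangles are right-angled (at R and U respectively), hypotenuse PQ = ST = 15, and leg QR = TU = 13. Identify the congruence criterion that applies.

Consider the given information: both triangles are right-angled (at R and U respectively), hypotenuse PQ = ST = 15, and leg QR = TU = 13
This is not ASA or AAS: ASA requires two angles and the side between them. AAS requires two angles and a non-included side.
The correct criterion is HL. The hypotenuse and one leg of two right triangles are equal (Hypotenuse-Leg).

HL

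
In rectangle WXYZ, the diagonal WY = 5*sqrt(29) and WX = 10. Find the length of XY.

The diagonal of a rectangle forms a right triangle with the two sides.
Rearranging the Pythagorean theorem: missing side = sqrt(d^2 - known^2).
= sqrt(725 - 100) = sqrt(625) = 25.

25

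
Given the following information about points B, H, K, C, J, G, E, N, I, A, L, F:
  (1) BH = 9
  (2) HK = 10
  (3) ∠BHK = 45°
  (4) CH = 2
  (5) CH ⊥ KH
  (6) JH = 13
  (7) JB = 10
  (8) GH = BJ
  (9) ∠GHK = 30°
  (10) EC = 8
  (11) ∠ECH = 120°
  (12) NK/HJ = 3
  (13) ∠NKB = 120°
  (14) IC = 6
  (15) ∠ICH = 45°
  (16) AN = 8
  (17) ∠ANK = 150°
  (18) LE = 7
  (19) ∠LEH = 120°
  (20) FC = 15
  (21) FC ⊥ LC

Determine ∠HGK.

From the given relations: GH = BJ = 10.
Step 1: By the law of cosines on triangle GHK: GK² = 10² + 10² − 2·10·10·cos(30°) = 26.79, so GK ≈ 5.18.
Step 2: By the inverse law of cosines on triangle HGK: cos(∠HGK) = (10² + 5.18² − 10²) / (2·10·5.18) = 26.79/103.53 = 0.2588, so ∠HGK = 75°.

Therefore, the measure of angle ∠HGK = 75°.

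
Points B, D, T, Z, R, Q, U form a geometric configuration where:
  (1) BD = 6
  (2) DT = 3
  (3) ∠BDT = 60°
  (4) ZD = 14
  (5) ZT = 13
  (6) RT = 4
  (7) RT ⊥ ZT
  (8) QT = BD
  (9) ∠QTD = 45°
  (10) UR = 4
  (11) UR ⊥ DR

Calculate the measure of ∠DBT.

Step 1: By the law of cosines on triangle BDT: BT² = 6² + 3² − 2·6·3·cos(60°) = 27, so BT = 3·√3.
Step 2: By the inverse law of cosines on triangle DBT: cos(∠DBT) = (6² + (3·√3)² − 3²) / (2·6·3·√3) = 54/62.35 = 0.866, so ∠DBT = 30°.

Therefore, the measure of angle ∠DBT = 30°.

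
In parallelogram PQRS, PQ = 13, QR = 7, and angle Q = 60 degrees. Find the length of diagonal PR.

Using the law of cosines:
d^2 = 13^2 + 7^2 - 2(13)(7)cos(60 degrees)
d^2 = 169 + 49 - 182*1/2
d^2 = 127
d = sqrt(127)

sqrt(127)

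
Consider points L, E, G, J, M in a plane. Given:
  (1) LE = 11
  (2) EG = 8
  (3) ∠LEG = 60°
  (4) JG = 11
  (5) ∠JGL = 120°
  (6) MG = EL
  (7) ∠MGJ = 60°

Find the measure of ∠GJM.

From the given relations: MG = EL = 11.
Step 1: By the law of cosines on triangle JGM: JM² = 11² + 11² − 2·11·11·cos(60°) = 121, so JM = 11.
Step 2: By the inverse law of cosines on triangle GJM: cos(∠GJM) = (11² + 11² − 11²) / (2·11·11) = 121/242 = 0.5, so ∠GJM = 60°.

Therefore, the measure of angle ∠GJM = 60°.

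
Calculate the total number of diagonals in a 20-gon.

The number of diagonals in an n-gon is n(n - 3)/2.
For n = 20: 20(20 - 3)/2 = 20 × 17 / 2 = 170.

170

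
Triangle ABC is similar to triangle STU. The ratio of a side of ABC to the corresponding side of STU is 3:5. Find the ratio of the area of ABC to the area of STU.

Area scales with the square of linear dimensions. If every length is multiplied by 3/5, then the area is multiplied by (3/5)^2 = 9/25.
The area ratio is 9:25.

9:25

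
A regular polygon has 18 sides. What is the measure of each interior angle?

Each interior angle of a regular n-gon is (n - 2) * 180 / n.
For n = 18: (18 - 2) * 180 / 18 = 2880/18 = 160 degrees.

160 degrees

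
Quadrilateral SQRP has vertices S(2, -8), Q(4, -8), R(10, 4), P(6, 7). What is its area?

Using the Shoelace formula for a quadrilateral (vertices in order):
Area = (1/2)|sum of (x_i * y_(i+1) - x_(i+1) * y_i)|
Terms: (2*-8 - 4*-8) = 16, (4*4 - 10*-8) = 96, (10*7 - 6*4) = 46, (6*-8 - 2*7) = -62
Sum = 96
Area = (1/2)(96) = 48

48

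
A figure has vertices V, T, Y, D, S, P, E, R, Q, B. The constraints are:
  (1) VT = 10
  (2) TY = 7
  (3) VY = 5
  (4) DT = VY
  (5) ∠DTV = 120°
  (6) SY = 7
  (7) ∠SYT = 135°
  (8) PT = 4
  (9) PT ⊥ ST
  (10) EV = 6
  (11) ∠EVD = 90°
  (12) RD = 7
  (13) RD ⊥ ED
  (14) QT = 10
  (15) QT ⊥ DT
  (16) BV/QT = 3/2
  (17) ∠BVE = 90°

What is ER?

From the given relations: DT = VY = 5.
Step 1: By the law of cosines on triangle DTV: DV² = 5² + 10² − 2·5·10·cos(120°) = 175, so DV = 5·√7.
Step 2: By the law of cosines on triangle EVD: ED² = 6² + (5·√7)² − 2·6·5·√7·cos(90°) = 211, so ED ≈ 14.53.
Step 3: By the law of cosines on triangle EDR: ER² = 14.53² + 7² − 2·14.53·7·cos(90°) = 260, so ER = 2·√65.

Therefore, the length of ER = 2·√65.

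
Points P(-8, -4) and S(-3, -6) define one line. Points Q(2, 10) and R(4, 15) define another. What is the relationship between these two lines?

Slope of line 1: m1 = (-6 - -4)/(-3 - -8) = -2/5 = -2/5
Slope of line 2: m2 = (15 - 10)/(4 - 2) = 5/2 = 5/2
Two lines are perpendicular when the product of their slopes is -1 (negative reciprocals).
m1 * m2 = (-2/5) * (5/2) = -1, confirming perpendicularity.

Perpendicular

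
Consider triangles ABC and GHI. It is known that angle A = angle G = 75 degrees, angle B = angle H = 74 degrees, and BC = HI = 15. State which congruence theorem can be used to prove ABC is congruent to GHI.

Consider the given information: angle A = angle G = 75 degrees, angle B = angle H = 74 degrees, and BC = HI = 15
This is not SSS or HL: SSS requires all three pairs of sides, but we don't have that. HL only applies to right triangles with matching hypotenuse and leg.
The correct criterion is AAS. Two pairs of corresponding angles and a non-included side are equal (Angle-Angle-Side).

AAS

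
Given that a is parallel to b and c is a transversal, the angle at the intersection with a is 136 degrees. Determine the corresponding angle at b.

When a transversal crosses parallel lines, angles in the same position at each intersection are called corresponding angles.
These are always equal, so the answer is 136 degrees.

136 degrees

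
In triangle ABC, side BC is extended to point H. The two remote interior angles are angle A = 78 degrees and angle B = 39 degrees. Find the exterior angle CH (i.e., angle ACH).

Exterior angle = 78 + 39 = 117 degrees (exterior angle theorem).

117 degrees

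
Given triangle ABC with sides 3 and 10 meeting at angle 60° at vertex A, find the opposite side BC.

Law of cosines: BC^2 = 3^2 + 10^2 - 2(3)(10)cos(60°) = 79, so BC = sqrt(79).

sqrt(79)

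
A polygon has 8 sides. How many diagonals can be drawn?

The number of diagonals in an n-gon is n(n - 3)/2.
For n = 8: 8(8 - 3)/2 = 8 × 5 / 2 = 20.

20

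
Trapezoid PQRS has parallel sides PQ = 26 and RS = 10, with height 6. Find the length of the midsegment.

midsegment = (26 + 10) / 2 = 36 / 2 = 18

18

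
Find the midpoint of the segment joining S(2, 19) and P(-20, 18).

M = ((x₁ + x₂)/2, (y₁ + y₂)/2)
= ((2 + -20)/2, (19 + 18)/2)
= (-18/2, 37/2) = (-9, 37/2)

(-9, 37/2)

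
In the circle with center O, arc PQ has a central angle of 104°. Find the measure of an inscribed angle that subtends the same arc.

Inscribed angle = 104° / 2 = 52° (inscribed angle theorem).

52°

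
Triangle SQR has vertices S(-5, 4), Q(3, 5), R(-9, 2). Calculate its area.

The Shoelace formula computes the area from vertex coordinates by summing cross products.
For vertices (-5,4), (3,5), (-9,2):
Signed sum = -5*5 - 3*4 + 3*2 - -9*5 + -9*4 - -5*2
= -37 + 51 + -26 = -12
Area = (1/2)|-12| = 6.

6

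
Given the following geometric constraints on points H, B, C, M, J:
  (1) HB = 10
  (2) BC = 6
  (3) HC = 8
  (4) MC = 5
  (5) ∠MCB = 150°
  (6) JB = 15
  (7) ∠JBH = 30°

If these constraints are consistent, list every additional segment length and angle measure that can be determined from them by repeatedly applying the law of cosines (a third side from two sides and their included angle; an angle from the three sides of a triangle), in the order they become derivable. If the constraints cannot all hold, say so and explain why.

The constraints are consistent. Derivable facts, in order:
After 1 step:
- BM ≈ 10.63
- HJ ≈ 8.07
- ∠BCH = 90°
- ∠BHC = 36.87°
- ∠CBH = 53.13°
After 2 steps:
- ∠BHJ = 111.74°
- ∠BJH = 38.26°
- ∠BMC = 16.4°
- ∠CBM = 13.6°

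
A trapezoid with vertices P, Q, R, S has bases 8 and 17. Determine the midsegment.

The midsegment (median) of a trapezoid connects the midpoints of the non-parallel sides.
Its length is the average of the two bases: (8 + 17) / 2 = 25/2.

25/2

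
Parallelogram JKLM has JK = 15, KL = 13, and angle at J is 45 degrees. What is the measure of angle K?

Opposite sides of a parallelogram are parallel, so consecutive angles form co-interior angles on a transversal.
Co-interior angles sum to 180°, giving angle K = 180 - 45 = 135 degrees.

135 degrees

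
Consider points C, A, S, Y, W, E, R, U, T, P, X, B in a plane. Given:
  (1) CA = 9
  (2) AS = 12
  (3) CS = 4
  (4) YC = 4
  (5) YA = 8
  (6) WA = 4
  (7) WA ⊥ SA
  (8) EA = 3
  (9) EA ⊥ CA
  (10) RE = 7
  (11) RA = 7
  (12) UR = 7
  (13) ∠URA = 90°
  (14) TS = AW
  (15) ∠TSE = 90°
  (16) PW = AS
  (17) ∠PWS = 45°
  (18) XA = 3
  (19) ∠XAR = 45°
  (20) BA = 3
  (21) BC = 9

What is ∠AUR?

Step 1: By the law of cosines on triangle URA: UA² = 7² + 7² − 2·7·7·cos(90°) = 98, so UA = 7·√2.
Step 2: By the inverse law of cosines on triangle AUR: cos(∠AUR) = ((7·√2)² + 7² − 7²) / (2·7·√2·7) = 98/138.59 = 0.7071, so ∠AUR = 45°.

Therefore, the measure of angle ∠AUR = 45°.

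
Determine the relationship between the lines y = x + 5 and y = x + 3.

Slope of line 1: m1 = 1
Slope of line 2: m2 = 1
m1 = m2, so the lines are parallel.

Parallel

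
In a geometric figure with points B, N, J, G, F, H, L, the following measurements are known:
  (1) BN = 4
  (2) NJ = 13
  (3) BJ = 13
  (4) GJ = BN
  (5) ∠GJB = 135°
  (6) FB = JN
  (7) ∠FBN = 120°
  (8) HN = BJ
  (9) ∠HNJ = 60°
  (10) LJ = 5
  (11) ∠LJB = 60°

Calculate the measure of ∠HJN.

From the given relations: HN = BJ = 13.
Step 1: By the law of cosines on triangle JNH: JH² = 13² + 13² − 2·13·13·cos(60°) = 169, so JH = 13.
Step 2: By the inverse law of cosines on triangle HJN: cos(∠HJN) = (13² + 13² − 13²) / (2·13·13) = 169/338 = 0.5, so ∠HJN = 60°.

Therefore, the measure of angle ∠HJN = 60°.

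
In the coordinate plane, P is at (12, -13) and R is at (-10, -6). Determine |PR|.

d = sqrt((-10 - 12)^2 + (-6 - -13)^2)
d = sqrt(-22^2 + 7^2)
d = sqrt(484 + 49)
d = sqrt(533)

sqrt(533)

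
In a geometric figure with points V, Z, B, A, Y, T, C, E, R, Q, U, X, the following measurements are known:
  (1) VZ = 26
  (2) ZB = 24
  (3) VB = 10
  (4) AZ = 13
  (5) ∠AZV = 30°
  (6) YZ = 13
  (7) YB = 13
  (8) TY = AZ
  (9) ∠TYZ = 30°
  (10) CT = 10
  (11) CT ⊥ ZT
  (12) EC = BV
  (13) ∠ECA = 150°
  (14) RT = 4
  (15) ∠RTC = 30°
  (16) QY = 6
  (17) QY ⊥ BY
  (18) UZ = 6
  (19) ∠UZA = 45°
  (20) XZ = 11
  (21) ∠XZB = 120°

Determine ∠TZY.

From the given relations: TY = AZ = 13.
Step 1: By the law of cosines on triangle ZYT: ZT² = 13² + 13² − 2·13·13·cos(30°) = 45.28, so ZT ≈ 6.73.
Step 2: By the inverse law of cosines on triangle TZY: cos(∠TZY) = (6.73² + 13² − 13²) / (2·6.73·13) = 45.28/174.96 = 0.2588, so ∠TZY = 75°.

Therefore, the measure of angle ∠TZY = 75°.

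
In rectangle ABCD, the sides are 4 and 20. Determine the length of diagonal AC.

Using the Pythagorean theorem:
d² = 4² + 20² = 16 + 400 = 416
d = sqrt(416) = 4*sqrt(26)

4*sqrt(26)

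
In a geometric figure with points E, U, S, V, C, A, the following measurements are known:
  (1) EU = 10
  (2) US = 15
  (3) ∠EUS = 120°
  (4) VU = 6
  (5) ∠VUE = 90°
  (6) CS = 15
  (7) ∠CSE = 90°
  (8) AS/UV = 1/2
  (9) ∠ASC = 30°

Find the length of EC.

Step 1: By the law of cosines on triangle EUS: ES² = 10² + 15² − 2·10·15·cos(120°) = 475, so ES = 5·√19.
Step 2: By the law of cosines on triangle ESC: EC² = (5·√19)² + 15² − 2·5·√19·15·cos(90°) = 700, so EC = 10·√7.

Therefore, the length of EC = 10·√7.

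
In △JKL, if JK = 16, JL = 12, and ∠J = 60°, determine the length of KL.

By the law of cosines: KL^2 = JK^2 + JL^2 - 2*JK*JL*cos(J)
KL^2 = 16^2 + 12^2 - 2*16*12*cos(60°)
KL^2 = 256 + 144 - 384*(1/2)
KL^2 = 208
KL = 4*sqrt(13)

4*sqrt(13)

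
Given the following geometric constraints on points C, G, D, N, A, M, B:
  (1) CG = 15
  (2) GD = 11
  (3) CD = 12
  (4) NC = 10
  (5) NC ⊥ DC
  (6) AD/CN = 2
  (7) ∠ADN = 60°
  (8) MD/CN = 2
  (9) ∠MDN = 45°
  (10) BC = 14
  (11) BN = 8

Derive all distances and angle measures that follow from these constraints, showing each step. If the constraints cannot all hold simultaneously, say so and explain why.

The constraints are consistent.

From the given relations:
  AD = 2·CN = 2·10 = 20
  MD = 2·CN = 2·10 = 20

Step 1: From DC = 12, CN = 10, and ∠DCN = 90°, by the law of cosines:
  DN² = DC² + CN² - 2·DC·CN·cos(90°) = 144 + 100 - 0 = 244
  DN = 2·√61

Step 2: From CB = 14, CN = 10, BN = 8, by the inverse law of cosines:
  cos(∠BCN) = (CB² + CN² - BN²) / (2·CB·CN)
  ∠BCN = 34.05°

Step 3: From CD = 12, CG = 15, DG = 11, by the inverse law of cosines:
  cos(∠DCG) = (CD² + CG² - DG²) / (2·CD·CG)
  ∠DCG = 46.46°

Step 4: From GC = 15, GD = 11, CD = 12, by the inverse law of cosines:
  cos(∠CGD) = (GC² + GD² - CD²) / (2·GC·GD)
  ∠CGD = 52.26°

Step 5: From DC = 12, DG = 11, CG = 15, by the inverse law of cosines:
  cos(∠CDG) = (DC² + DG² - CG²) / (2·DC·DG)
  ∠CDG = 81.29°

Step 6: From NB = 8, NC = 10, BC = 14, by the inverse law of cosines:
  cos(∠BNC) = (NB² + NC² - BC²) / (2·NB·NC)
  ∠BNC = 101.54°

Step 7: From BC = 14, BN = 8, CN = 10, by the inverse law of cosines:
  cos(∠CBN) = (BC² + BN² - CN²) / (2·BC·BN)
  ∠CBN = 44.42°

Step 8: From ND = 2·√61, DA = 20, and ∠NDA = 60°, by the law of cosines:
  NA² = ND² + DA² - 2·ND·DA·cos(60°) = 244 + 400 - 312.4 = 331.6
  NA ≈ 18.21

Step 9: From ND = 2·√61, DM = 20, and ∠NDM = 45°, by the law of cosines:
  NM² = ND² + DM² - 2·ND·DM·cos(45°) = 244 + 400 - 441.8 = 202.2
  NM ≈ 14.22

Step 10: From DC = 12, DN = 2·√61, CN = 10, by the inverse law of cosines:
  cos(∠CDN) = (DC² + DN² - CN²) / (2·DC·DN)
  ∠CDN = 39.81°

Step 11: From NC = 10, ND = 2·√61, CD = 12, by the inverse law of cosines:
  cos(∠CND) = (NC² + ND² - CD²) / (2·NC·ND)
  ∠CND = 50.19°

Step 12: From NA = 18.21, ND = 2·√61, AD = 20, by the inverse law of cosines:
  cos(∠AND) = (NA² + ND² - AD²) / (2·NA·ND)
  ∠AND = 72.02°

Step 13: From ND = 2·√61, NM = 14.22, DM = 20, by the inverse law of cosines:
  cos(∠DNM) = (ND² + NM² - DM²) / (2·ND·NM)
  ∠DNM = 84.03°

Step 14: From AD = 20, AN = 18.21, DN = 2·√61, by the inverse law of cosines:
  cos(∠DAN) = (AD² + AN² - DN²) / (2·AD·AN)
  ∠DAN = 47.98°

Step 15: From MD = 20, MN = 14.22, DN = 2·√61, by the inverse law of cosines:
  cos(∠DMN) = (MD² + MN² - DN²) / (2·MD·MN)
  ∠DMN = 50.97°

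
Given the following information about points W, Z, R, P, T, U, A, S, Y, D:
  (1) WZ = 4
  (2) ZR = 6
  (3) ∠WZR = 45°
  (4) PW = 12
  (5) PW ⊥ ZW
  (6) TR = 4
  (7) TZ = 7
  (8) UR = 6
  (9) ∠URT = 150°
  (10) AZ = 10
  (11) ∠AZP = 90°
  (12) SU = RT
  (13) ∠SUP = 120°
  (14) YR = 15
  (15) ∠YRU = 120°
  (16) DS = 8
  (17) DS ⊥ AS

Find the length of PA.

Step 1: By the law of cosines on triangle ZWP: ZP² = 4² + 12² − 2·4·12·cos(90°) = 160, so ZP = 4·√10.
Step 2: By the law of cosines on triangle PZA: PA² = (4·√10)² + 10² − 2·4·√10·10·cos(90°) = 260, so PA = 2·√65.

Therefore, the length of PA = 2·√65.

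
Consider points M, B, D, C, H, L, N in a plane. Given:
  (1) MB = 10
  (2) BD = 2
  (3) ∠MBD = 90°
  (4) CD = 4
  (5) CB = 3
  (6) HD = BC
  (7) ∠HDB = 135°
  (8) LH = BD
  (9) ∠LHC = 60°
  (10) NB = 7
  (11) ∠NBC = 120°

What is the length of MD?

Step 1: By the law of cosines on triangle MBD: MD² = 10² + 2² − 2·10·2·cos(90°) = 104, so MD = 2·√26.

Therefore, the length of MD = 2·√26.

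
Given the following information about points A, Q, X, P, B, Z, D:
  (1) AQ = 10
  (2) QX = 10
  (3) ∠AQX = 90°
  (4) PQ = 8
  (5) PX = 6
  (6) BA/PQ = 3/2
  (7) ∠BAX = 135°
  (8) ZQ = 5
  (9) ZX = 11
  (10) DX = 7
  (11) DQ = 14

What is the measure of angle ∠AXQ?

Step 1: By the law of cosines on triangle XQA: XA² = 10² + 10² − 2·10·10·cos(90°) = 200, so XA = 10·√2.
Step 2: By the inverse law of cosines on triangle AXQ: cos(∠AXQ) = ((10·√2)² + 10² − 10²) / (2·10·√2·10) = 200/282.84 = 0.7071, so ∠AXQ = 45°.

Therefore, the measure of angle ∠AXQ = 45°.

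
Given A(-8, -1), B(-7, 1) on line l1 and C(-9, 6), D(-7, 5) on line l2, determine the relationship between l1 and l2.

Slope of line 1: m1 = (1 - -1)/(-7 - -8) = 2/1 = 2
Slope of line 2: m2 = (5 - 6)/(-7 - -9) = -1/2 = -1/2
m1 * m2 = -1, so perpendicular.

Perpendicular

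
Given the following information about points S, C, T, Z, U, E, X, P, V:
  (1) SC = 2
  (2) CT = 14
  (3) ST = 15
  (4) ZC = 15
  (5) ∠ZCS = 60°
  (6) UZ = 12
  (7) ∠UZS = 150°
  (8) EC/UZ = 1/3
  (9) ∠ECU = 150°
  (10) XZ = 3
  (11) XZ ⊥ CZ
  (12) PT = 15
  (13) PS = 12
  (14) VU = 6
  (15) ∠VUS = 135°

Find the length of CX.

Step 1: By the law of cosines on triangle CZX: CX² = 15² + 3² − 2·15·3·cos(90°) = 234, so CX = 3·√26.

Therefore, the length of CX = 3·√26.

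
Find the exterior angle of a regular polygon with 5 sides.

Each exterior angle of a regular n-gon is 360 / n.
For n = 5: 360 / 5 = 72 degrees.

72 degrees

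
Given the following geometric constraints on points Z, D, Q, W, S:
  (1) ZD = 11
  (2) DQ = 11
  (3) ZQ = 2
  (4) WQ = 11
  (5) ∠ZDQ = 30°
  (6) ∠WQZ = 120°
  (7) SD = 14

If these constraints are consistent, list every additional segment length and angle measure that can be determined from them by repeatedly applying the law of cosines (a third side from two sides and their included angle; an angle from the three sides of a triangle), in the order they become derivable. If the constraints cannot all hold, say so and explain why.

These constraints are not satisfiable: (1), (2) and (3) fix all three sides of triangle ZDQ, so by the law of cosines cos(∠ZDQ) = (11² + 11² − 2²) / (2·11·11) = 0.9835, i.e. ∠ZDQ ≈ 10.43°, which contradicts (5) ∠ZDQ = 30°. No planar figure meets all of them, so nothing further can be derived.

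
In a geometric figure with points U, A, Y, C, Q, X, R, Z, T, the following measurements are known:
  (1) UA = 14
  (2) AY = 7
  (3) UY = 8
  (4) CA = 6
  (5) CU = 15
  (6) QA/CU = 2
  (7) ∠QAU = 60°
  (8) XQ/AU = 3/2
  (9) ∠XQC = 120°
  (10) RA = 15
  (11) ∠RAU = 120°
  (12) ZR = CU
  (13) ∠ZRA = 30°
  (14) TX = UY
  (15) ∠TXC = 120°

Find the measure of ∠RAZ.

From the given relations: ZR = CU = 15.
Step 1: By the law of cosines on triangle ARZ: AZ² = 15² + 15² − 2·15·15·cos(30°) = 60.29, so AZ ≈ 7.76.
Step 2: By the inverse law of cosines on triangle RAZ: cos(∠RAZ) = (15² + 7.76² − 15²) / (2·15·7.76) = 60.29/232.94 = 0.2588, so ∠RAZ = 75°.

Therefore, the measure of angle ∠RAZ = 75°.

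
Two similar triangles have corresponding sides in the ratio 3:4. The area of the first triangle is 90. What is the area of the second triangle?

Area ratio = (3/4)^2 = 9/16. Area of the second triangle = 90 * 16/9 = 160.

160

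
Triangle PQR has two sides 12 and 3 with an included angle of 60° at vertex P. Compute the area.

Area = (1/2)(12)(3) sin(60°) = (1/2)(12)(3)(sqrt(3)/2) = 9*sqrt(3)

9*sqrt(3)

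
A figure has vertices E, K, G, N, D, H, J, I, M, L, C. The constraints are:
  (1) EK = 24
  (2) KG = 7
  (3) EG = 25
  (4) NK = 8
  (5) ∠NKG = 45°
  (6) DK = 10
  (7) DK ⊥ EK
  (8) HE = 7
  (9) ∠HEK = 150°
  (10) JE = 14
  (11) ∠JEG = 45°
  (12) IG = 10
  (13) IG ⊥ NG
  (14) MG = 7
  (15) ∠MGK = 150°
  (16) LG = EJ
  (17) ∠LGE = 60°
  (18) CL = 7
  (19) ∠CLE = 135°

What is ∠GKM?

Step 1: By the law of cosines on triangle KGM: KM² = 7² + 7² − 2·7·7·cos(150°) = 182.87, so KM ≈ 13.52.
Step 2: By the inverse law of cosines on triangle GKM: cos(∠GKM) = (7² + 13.52² − 7²) / (2·7·13.52) = 182.87/189.32 = 0.9659, so ∠GKM = 15°.

Therefore, the measure of angle ∠GKM = 15°.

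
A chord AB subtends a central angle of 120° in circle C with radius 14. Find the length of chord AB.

Chord = 2(14) sin(60°) = 14*sqrt(3)

14*sqrt(3)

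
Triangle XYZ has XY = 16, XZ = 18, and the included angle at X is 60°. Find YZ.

When two sides and the included angle are known, the law of cosines gives the third side.
c^2 = a^2 + b^2 - 2ab cos(C) generalizes the Pythagorean theorem to non-right triangles.
Here: YZ^2 = 256 + 324 - 576*(1/2) = 292
YZ = 2*sqrt(73)

2*sqrt(73)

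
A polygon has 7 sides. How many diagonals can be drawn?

The number of diagonals in an n-gon is n(n - 3)/2.
For n = 7: 7(7 - 3)/2 = 7 × 4 / 2 = 14.

14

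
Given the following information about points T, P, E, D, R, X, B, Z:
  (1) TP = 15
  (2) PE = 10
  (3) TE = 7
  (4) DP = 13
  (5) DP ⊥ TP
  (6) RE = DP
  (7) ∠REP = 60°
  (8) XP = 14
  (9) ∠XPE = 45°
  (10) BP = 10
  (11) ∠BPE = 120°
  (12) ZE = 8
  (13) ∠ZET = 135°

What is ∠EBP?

Step 1: By the law of cosines on triangle BPE: BE² = 10² + 10² − 2·10·10·cos(120°) = 300, so BE = 10·√3.
Step 2: By the inverse law of cosines on triangle EBP: cos(∠EBP) = ((10·√3)² + 10² − 10²) / (2·10·√3·10) = 300/346.41 = 0.866, so ∠EBP = 30°.

Therefore, the measure of angle ∠EBP = 30°.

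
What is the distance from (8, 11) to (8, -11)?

d = sqrt((8 - 8)^2 + (-11 - 11)^2)
d = sqrt(0^2 + -22^2)
d = sqrt(0 + 484)
d = sqrt(484) = 22

22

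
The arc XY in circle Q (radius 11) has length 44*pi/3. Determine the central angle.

Arc length L = 2πr × θ/360, so θ = 360L / (2πr).
θ = 360 × 44*pi/3 / (2π × 11)
θ = 240°
θ = 240°

240°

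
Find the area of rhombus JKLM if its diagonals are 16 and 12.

Area = (16 * 12) / 2 = 192 / 2 = 96

96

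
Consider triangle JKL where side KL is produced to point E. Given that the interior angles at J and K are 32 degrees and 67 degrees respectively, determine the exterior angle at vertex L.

Exterior angle = 32 + 67 = 99 degrees (exterior angle theorem).

99 degrees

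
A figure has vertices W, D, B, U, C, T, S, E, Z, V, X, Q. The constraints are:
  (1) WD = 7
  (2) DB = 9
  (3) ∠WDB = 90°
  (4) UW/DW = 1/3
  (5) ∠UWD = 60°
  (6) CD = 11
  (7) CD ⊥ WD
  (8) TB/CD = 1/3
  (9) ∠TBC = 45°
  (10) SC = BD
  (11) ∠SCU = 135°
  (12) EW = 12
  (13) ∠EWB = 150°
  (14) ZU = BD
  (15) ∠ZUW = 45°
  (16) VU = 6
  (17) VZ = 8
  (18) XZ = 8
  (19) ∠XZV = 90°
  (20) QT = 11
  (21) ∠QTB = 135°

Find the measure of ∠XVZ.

Step 1: By the law of cosines on triangle VZX: VX² = 8² + 8² − 2·8·8·cos(90°) = 128, so VX = 8·√2.
Step 2: By the inverse law of cosines on triangle XVZ: cos(∠XVZ) = ((8·√2)² + 8² − 8²) / (2·8·√2·8) = 128/181.02 = 0.7071, so ∠XVZ = 45°.

Therefore, the measure of angle ∠XVZ = 45°.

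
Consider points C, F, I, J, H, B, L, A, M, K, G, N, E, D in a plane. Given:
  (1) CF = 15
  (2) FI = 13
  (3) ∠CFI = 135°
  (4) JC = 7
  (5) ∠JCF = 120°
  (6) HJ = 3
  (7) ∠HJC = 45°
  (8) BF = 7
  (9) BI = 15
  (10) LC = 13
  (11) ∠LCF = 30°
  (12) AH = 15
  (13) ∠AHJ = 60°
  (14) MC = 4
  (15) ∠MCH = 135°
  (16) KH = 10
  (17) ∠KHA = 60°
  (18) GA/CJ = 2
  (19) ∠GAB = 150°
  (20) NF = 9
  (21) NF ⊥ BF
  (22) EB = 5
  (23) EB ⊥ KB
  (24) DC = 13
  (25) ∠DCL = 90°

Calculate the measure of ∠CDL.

Step 1: By the law of cosines on triangle DCL: DL² = 13² + 13² − 2·13·13·cos(90°) = 338, so DL = 13·√2.
Step 2: By the inverse law of cosines on triangle CDL: cos(∠CDL) = (13² + (13·√2)² − 13²) / (2·13·13·√2) = 338/478 = 0.7071, so ∠CDL = 45°.

Therefore, the measure of angle ∠CDL = 45°.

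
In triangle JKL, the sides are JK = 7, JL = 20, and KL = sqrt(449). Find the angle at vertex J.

When all three sides of a triangle are known, the law of cosines can be rearranged to find any angle.
cos(C) = (a² + b² - c²) / (2ab) gives cos(J) = 0.
Taking the inverse cosine: J = 90°.

90°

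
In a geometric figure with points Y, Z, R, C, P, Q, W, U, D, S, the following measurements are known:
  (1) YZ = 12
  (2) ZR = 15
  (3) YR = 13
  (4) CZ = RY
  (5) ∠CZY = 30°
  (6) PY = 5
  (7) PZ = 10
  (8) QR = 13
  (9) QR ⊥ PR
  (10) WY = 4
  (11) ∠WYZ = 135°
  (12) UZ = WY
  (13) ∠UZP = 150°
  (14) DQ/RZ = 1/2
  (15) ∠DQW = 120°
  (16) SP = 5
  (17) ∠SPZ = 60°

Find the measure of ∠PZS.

Step 1: By the law of cosines on triangle ZPS: ZS² = 10² + 5² − 2·10·5·cos(60°) = 75, so ZS = 5·√3.
Step 2: By the inverse law of cosines on triangle PZS: cos(∠PZS) = (10² + (5·√3)² − 5²) / (2·10·5·√3) = 150/173.21 = 0.866, so ∠PZS = 30°.

Therefore, the measure of angle ∠PZS = 30°.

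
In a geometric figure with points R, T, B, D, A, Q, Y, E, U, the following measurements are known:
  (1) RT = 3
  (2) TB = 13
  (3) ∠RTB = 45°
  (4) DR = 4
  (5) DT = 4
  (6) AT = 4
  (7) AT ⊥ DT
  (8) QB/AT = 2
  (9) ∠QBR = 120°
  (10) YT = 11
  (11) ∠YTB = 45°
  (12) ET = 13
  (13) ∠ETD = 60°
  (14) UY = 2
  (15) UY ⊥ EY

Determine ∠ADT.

Step 1: By the law of cosines on triangle DTA: DA² = 4² + 4² − 2·4·4·cos(90°) = 32, so DA = 4·√2.
Step 2: By the inverse law of cosines on triangle ADT: cos(∠ADT) = ((4·√2)² + 4² − 4²) / (2·4·√2·4) = 32/45.25 = 0.7071, so ∠ADT = 45°.

Therefore, the measure of angle ∠ADT = 45°.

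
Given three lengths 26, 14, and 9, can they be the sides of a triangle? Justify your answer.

The longest side is 26. The other two sides sum to 9 + 14 = 23.
Since 23 ≤ 26, the two shorter sides cannot reach around to close the triangle.

No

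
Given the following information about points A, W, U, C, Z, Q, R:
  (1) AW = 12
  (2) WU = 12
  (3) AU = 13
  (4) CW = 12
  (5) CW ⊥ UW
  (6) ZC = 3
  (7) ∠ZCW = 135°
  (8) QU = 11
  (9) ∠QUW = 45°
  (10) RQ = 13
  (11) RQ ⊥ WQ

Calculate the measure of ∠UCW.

Step 1: By the law of cosines on triangle CWU: CU² = 12² + 12² − 2·12·12·cos(90°) = 288, so CU = 12·√2.
Step 2: By the inverse law of cosines on triangle UCW: cos(∠UCW) = ((12·√2)² + 12² − 12²) / (2·12·√2·12) = 288/407.29 = 0.7071, so ∠UCW = 45°.

Therefore, the measure of angle ∠UCW = 45°.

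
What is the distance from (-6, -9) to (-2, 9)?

The horizontal distance is |-2 - -6| = 4 and the vertical distance is |9 - -9| = 18.
By the Pythagorean theorem, d = sqrt(4^2 + 18^2) = sqrt(340) = 2*sqrt(85).

2*sqrt(85)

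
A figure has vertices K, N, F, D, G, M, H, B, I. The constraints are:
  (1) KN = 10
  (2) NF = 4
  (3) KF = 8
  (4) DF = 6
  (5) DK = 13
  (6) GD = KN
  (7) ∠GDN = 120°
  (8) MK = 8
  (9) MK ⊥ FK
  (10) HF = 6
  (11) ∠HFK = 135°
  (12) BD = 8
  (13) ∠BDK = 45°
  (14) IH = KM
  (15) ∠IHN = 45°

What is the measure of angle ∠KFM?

Step 1: By the law of cosines on triangle FKM: FM² = 8² + 8² − 2·8·8·cos(90°) = 128, so FM = 8·√2.
Step 2: By the inverse law of cosines on triangle KFM: cos(∠KFM) = (8² + (8·√2)² − 8²) / (2·8·8·√2) = 128/181.02 = 0.7071, so ∠KFM = 45°.

Therefore, the measure of angle ∠KFM = 45°.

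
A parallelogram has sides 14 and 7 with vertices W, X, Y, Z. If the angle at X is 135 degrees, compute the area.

Area = 14 * 7 * sin(135°) = 98 * sqrt(2)/2 = 49*sqrt(2)

49*sqrt(2)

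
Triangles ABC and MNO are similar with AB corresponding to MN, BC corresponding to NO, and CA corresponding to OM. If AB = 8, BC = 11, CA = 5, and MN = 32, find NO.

Similar triangles have proportional sides. Setting up the proportion:
MN / AB = NO / BC
32 / 8 = NO / 11
NO = 11 * 32 / 8 = 44.

44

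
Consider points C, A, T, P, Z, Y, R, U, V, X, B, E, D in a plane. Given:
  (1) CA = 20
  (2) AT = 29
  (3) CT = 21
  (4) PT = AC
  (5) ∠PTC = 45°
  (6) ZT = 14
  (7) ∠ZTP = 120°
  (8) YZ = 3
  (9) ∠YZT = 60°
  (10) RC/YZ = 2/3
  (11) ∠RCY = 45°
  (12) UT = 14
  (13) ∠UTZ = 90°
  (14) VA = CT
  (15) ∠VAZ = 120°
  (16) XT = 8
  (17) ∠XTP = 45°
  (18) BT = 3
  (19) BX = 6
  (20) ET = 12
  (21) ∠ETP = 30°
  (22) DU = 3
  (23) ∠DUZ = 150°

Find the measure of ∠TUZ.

Step 1: By the law of cosines on triangle UTZ: UZ² = 14² + 14² − 2·14·14·cos(90°) = 392, so UZ = 14·√2.
Step 2: By the inverse law of cosines on triangle TUZ: cos(∠TUZ) = (14² + (14·√2)² − 14²) / (2·14·14·√2) = 392/554.37 = 0.7071, so ∠TUZ = 45°.

Therefore, the measure of angle ∠TUZ = 45°.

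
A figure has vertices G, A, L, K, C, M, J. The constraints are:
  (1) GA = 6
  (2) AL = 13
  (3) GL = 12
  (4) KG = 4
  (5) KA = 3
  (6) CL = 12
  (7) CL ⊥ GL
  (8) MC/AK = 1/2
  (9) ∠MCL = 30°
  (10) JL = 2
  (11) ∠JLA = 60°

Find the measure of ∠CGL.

Step 1: By the law of cosines on triangle GLC: GC² = 12² + 12² − 2·12·12·cos(90°) = 288, so GC = 12·√2.
Step 2: By the inverse law of cosines on triangle CGL: cos(∠CGL) = ((12·√2)² + 12² − 12²) / (2·12·√2·12) = 288/407.29 = 0.7071, so ∠CGL = 45°.

Therefore, the measure of angle ∠CGL = 45°.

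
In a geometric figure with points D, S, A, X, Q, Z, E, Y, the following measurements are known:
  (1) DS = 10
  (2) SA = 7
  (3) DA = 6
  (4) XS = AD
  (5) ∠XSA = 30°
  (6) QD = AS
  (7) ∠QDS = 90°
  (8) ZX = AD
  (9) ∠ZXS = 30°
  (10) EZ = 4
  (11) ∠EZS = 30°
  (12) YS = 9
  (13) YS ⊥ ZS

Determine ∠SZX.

From the given relations: ZX = AD = 6; XS = AD = 6.
Step 1: By the law of cosines on triangle ZXS: ZS² = 6² + 6² − 2·6·6·cos(30°) = 9.65, so ZS ≈ 3.11.
Step 2: By the inverse law of cosines on triangle SZX: cos(∠SZX) = (3.11² + 6² − 6²) / (2·3.11·6) = 9.65/37.27 = 0.2588, so ∠SZX = 75°.

Therefore, the measure of angle ∠SZX = 75°.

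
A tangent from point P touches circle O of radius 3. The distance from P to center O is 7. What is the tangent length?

tangent = √(d² - r²) = √(7² - 3²) = √(49 - 9) = √40 = 2*sqrt(10)

2*sqrt(10)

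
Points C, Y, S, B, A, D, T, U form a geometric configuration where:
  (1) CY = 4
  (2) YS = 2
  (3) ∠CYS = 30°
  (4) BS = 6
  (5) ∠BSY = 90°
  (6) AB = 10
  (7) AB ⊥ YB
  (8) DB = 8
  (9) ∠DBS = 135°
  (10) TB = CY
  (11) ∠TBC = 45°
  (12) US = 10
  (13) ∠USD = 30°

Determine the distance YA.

Step 1: By the law of cosines on triangle BSY: BY² = 6² + 2² − 2·6·2·cos(90°) = 40, so BY = 2·√10.
Step 2: By the law of cosines on triangle YBA: YA² = (2·√10)² + 10² − 2·2·√10·10·cos(90°) = 140, so YA = 2·√35.

Therefore, the length of YA = 2·√35.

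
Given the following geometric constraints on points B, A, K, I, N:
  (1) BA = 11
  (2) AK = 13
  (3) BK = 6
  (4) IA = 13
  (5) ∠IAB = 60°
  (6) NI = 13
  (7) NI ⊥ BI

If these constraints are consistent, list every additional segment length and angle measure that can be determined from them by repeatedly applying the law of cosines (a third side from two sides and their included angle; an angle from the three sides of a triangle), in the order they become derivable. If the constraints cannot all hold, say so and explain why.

The constraints are consistent. Derivable facts, in order:
After 1 step:
- BI = 7·√3
- ∠ABK = 95.22°
- ∠AKB = 57.42°
- ∠BAK = 27.36°
After 2 steps:
- BN = 2·√79
- ∠ABI = 68.21°
- ∠AIB = 51.79°
After 3 steps:
- ∠BNI = 43°
- ∠IBN = 47°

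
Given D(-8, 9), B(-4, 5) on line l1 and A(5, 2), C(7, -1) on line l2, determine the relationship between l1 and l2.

Slope of line 1: m1 = (5 - 9)/(-4 - -8) = -4/4 = -1
Slope of line 2: m2 = (-1 - 2)/(7 - 5) = -3/2 = -3/2
m1 != m2 (-1 != -3/2), so not parallel.
m1 * m2 = (-1) * (-3/2) = 3/2 != -1, so not perpendicular.
The lines are neither parallel nor perpendicular.

Neither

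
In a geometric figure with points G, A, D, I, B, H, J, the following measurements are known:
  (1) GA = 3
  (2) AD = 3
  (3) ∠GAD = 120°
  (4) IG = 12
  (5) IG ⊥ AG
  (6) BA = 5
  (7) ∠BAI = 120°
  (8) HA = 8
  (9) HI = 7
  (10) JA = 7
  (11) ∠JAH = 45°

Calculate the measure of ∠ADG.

Step 1: By the law of cosines on triangle DAG: DG² = 3² + 3² − 2·3·3·cos(120°) = 27, so DG = 3·√3.
Step 2: By the inverse law of cosines on triangle ADG: cos(∠ADG) = (3² + (3·√3)² − 3²) / (2·3·3·√3) = 27/31.18 = 0.866, so ∠ADG = 30°.

Therefore, the measure of angle ∠ADG = 30°.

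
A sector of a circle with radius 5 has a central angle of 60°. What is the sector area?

Sector area = π(5²)(1/6) = 25*pi/6

25*pi/6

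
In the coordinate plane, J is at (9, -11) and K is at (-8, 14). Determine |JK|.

d = sqrt((-17)^2 + (25)^2) = sqrt(914)

sqrt(914)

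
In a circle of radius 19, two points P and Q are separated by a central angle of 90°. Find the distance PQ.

Chord length = 2r sin(θ/2)
= 2 × 19 × sin(90°/2)
= 2 × 19 × sin(45°)
= 19*sqrt(2)

19*sqrt(2)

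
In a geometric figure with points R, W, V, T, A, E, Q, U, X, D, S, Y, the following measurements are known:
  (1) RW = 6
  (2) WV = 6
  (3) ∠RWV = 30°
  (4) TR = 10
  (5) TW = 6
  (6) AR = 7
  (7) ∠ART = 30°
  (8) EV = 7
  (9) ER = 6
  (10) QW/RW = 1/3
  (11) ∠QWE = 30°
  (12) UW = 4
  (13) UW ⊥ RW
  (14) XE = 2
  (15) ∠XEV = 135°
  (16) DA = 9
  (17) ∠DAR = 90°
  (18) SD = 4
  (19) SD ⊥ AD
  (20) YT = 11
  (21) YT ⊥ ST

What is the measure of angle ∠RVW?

Step 1: By the law of cosines on triangle VWR: VR² = 6² + 6² − 2·6·6·cos(30°) = 9.65, so VR ≈ 3.11.
Step 2: By the inverse law of cosines on triangle RVW: cos(∠RVW) = (3.11² + 6² − 6²) / (2·3.11·6) = 9.65/37.27 = 0.2588, so ∠RVW = 75°.

Therefore, the measure of angle ∠RVW = 75°.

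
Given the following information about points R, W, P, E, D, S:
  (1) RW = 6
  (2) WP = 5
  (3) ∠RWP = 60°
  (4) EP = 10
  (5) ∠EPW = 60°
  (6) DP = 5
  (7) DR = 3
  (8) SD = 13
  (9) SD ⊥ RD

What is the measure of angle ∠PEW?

Step 1: By the law of cosines on triangle EPW: EW² = 10² + 5² − 2·10·5·cos(60°) = 75, so EW = 5·√3.
Step 2: By the inverse law of cosines on triangle PEW: cos(∠PEW) = (10² + (5·√3)² − 5²) / (2·10·5·√3) = 150/173.21 = 0.866, so ∠PEW = 30°.

Therefore, the measure of angle ∠PEW = 30°.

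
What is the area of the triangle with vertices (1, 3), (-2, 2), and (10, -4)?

Shoelace: Area = (1/2)|1(2--4) + -2(-4-3) + 10(3-2)| = (1/2)(30) = 15

15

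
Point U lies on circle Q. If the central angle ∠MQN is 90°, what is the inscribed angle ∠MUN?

By the inscribed angle theorem, the inscribed angle is half the central angle.
Inscribed angle = 90° / 2 = 45°

45°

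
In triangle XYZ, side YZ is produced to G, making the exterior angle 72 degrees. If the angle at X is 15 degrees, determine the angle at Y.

angle Y = 72 - 15 = 57 degrees (exterior angle theorem).

57 degrees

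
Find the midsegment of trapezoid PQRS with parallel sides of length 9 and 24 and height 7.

The midsegment (median) of a trapezoid connects the midpoints of the non-parallel sides.
Its length is the average of the two bases: (9 + 24) / 2 = 33/2.

33/2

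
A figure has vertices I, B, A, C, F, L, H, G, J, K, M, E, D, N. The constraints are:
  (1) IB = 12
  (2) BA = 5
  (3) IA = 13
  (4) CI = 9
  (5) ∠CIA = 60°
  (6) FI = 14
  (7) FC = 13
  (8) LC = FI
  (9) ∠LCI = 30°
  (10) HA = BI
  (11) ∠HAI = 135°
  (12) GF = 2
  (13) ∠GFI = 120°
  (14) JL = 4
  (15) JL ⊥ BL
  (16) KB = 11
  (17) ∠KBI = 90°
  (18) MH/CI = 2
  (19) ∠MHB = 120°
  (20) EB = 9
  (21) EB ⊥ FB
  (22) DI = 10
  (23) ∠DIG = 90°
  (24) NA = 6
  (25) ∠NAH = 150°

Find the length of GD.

Step 1: By the law of cosines on triangle GFI: GI² = 2² + 14² − 2·2·14·cos(120°) = 228, so GI = 2·√57.
Step 2: By the law of cosines on triangle GID: GD² = (2·√57)² + 10² − 2·2·√57·10·cos(90°) = 328, so GD = 2·√82.

Therefore, the length of GD = 2·√82.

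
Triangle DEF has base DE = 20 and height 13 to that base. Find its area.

Area = (1/2) * base * height
Area = (1/2) * 20 * 13
Area = 130

130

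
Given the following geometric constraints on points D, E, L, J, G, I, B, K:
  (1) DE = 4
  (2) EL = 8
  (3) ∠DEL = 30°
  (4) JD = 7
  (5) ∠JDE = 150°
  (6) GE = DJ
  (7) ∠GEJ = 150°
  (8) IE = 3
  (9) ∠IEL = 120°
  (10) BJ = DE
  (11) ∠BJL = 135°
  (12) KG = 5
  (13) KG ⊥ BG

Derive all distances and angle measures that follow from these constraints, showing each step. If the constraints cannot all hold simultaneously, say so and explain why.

The constraints are consistent.

From the given relations:
  GE = DJ = 7
  BJ = DE = 4

Step 1: From DE = 4, EL = 8, and ∠DEL = 30°, by the law of cosines:
  DL² = DE² + EL² - 2·DE·EL·cos(30°) = 16 + 64 - 55.43 = 24.57
  DL ≈ 4.96

Step 2: From ED = 4, DJ = 7, and ∠EDJ = 150°, by the law of cosines:
  EJ² = ED² + DJ² - 2·ED·DJ·cos(150°) = 16 + 49 + 48.5 = 113.5
  EJ ≈ 10.65

Step 3: From LE = 8, EI = 3, and ∠LEI = 120°, by the law of cosines:
  LI² = LE² + EI² - 2·LE·EI·cos(120°) = 64 + 9 + 24 = 97
  LI = √97

Step 4: From JE = 10.65, EG = 7, and ∠JEG = 150°, by the law of cosines:
  JG² = JE² + EG² - 2·JE·EG·cos(150°) = 113.5 + 49 + 129.2 = 291.7
  JG ≈ 17.08

Step 5: From DE = 4, DL = 4.96, EL = 8, by the inverse law of cosines:
  cos(∠EDL) = (DE² + DL² - EL²) / (2·DE·DL)
  ∠EDL = 126.21°

Step 6: From ED = 4, EJ = 10.65, DJ = 7, by the inverse law of cosines:
  cos(∠DEJ) = (ED² + EJ² - DJ²) / (2·ED·EJ)
  ∠DEJ = 19.18°

Step 7: From LD = 4.96, LE = 8, DE = 4, by the inverse law of cosines:
  cos(∠DLE) = (LD² + LE² - DE²) / (2·LD·LE)
  ∠DLE = 23.79°

Step 8: From LE = 8, LI = √97, EI = 3, by the inverse law of cosines:
  cos(∠ELI) = (LE² + LI² - EI²) / (2·LE·LI)
  ∠ELI = 15.3°

Step 9: From JD = 7, JE = 10.65, DE = 4, by the inverse law of cosines:
  cos(∠DJE) = (JD² + JE² - DE²) / (2·JD·JE)
  ∠DJE = 10.82°

Step 10: From IE = 3, IL = √97, EL = 8, by the inverse law of cosines:
  cos(∠EIL) = (IE² + IL² - EL²) / (2·IE·IL)
  ∠EIL = 44.7°

Step 11: From JE = 10.65, JG = 17.08, EG = 7, by the inverse law of cosines:
  cos(∠EJG) = (JE² + JG² - EG²) / (2·JE·JG)
  ∠EJG = 11.83°

Step 12: From GE = 7, GJ = 17.08, EJ = 10.65, by the inverse law of cosines:
  cos(∠EGJ) = (GE² + GJ² - EJ²) / (2·GE·GJ)
  ∠EGJ = 18.17°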